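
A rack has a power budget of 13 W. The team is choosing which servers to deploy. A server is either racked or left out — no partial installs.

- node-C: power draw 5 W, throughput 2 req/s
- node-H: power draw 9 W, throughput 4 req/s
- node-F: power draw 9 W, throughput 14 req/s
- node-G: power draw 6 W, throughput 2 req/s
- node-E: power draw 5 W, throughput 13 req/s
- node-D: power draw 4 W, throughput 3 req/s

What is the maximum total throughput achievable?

This is an integer program with binary decision variables.
Allowing fractional choices, the relaxed optimum would be about 25.4, but servers are indivisible.
node-E + node-D: power draw 5 + 4 = 9 ≤ 13, throughput 13 + 3 = 16.
node-F + node-D: power draw 9 + 4 = 13 ≤ 13, throughput 14 + 3 = 17.
Best is node-F and node-D with total throughput 17.

17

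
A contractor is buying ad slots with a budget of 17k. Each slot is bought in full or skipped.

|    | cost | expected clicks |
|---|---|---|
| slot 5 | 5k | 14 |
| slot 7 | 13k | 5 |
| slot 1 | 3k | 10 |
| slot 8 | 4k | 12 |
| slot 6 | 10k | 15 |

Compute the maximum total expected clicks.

Take slot 1, slot 8, and slot 6: cost 3 + 4 + 10 = 17 ≤ 17, expected clicks 10 + 12 + 15 = 37.
No other feasible combination does better.

37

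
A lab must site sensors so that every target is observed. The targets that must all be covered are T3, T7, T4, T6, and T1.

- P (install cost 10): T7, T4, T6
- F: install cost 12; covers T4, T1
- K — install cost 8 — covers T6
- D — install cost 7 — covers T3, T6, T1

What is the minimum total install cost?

17

Choose P and D: together they cover T3, T7, T4, T6, T1 — every target.
Total install cost: 10 + 7 = 17.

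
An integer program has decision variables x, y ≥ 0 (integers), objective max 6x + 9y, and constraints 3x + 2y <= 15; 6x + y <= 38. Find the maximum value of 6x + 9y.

63

Relaxing integrality, the LP optimum is 67.50 at (x,y) = (0, 7.5), which is not an integer point.
(x,y)=(0,7): 3·0+2·7=14≤15, 6·0+1·7=7≤38, objective 63.
(x,y)=(1,6): 3·1+2·6=15≤15, 6·1+1·6=12≤38, objective 60.
The best lattice point is (0,7), giving 63.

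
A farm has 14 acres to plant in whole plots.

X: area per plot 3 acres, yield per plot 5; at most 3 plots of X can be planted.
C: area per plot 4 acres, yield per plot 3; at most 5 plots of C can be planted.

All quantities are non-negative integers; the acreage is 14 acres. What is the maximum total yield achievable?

18

This is a bounded integer knapsack.
Take 3×X and 1×C: area 13 ≤ 14, yield 3·5 + 1·3 = 18.
X has the best ratio (5/3) and is taken to its limit of 3; remaining capacity is filled optimally with the others.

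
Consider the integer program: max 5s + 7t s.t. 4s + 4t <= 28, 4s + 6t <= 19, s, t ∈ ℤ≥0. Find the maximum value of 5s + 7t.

22

The continuous relaxation peaks at (4.75, 0) with value 23.75; rounding to a feasible lattice point costs some objective.
(s,t)=(3,1) is feasible, giving 22.
(s,t)=(4,0) is feasible, giving 20.
Maximum is 22 at (s,t)=(3,1).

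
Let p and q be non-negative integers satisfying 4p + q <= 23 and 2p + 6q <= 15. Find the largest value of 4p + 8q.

(p,q)=(4,1): 4·4+1·1=17≤23, 2·4+6·1=14≤15, objective 24.
(p,q)=(3,1): 4·3+1·1=13≤23, 2·3+6·1=12≤15, objective 20.
The best lattice point is (4,1), giving 24.

24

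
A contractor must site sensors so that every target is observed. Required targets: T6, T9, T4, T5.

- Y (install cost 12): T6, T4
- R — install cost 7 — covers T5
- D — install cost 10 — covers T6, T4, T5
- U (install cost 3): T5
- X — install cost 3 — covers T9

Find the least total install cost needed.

13

Choose D and X: together they cover T6, T9, T4, T5 — every target.
Total install cost: 10 + 3 = 13.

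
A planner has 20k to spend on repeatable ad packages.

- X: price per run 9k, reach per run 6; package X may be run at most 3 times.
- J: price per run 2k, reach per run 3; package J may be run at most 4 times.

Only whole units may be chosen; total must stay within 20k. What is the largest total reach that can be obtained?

Take 1×X and 4×J: price 17 ≤ 20, reach 1·6 + 4·3 = 18.
J has the best ratio (3/2) and is taken to its limit of 4; remaining capacity is filled optimally with the others.

18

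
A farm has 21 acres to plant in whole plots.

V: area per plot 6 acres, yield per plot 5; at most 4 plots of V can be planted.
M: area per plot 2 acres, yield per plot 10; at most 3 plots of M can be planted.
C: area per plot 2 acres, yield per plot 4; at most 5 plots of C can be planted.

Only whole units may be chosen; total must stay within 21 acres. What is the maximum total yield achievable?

M has the best ratio (10/2); taking only M gives at most 3×10 = 30 (stopped by the supply cap of 3).
Mixing does better — 1×V, 3×M, and 4×C: area 20 ≤ 21, yield 1·5 + 3·10 + 4·4 = 51.

51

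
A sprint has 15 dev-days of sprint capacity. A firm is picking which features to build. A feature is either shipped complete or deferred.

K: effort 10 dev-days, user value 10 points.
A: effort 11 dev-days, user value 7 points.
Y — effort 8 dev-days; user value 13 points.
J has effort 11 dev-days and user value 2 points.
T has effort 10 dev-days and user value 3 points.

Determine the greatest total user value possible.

13

Take Y: effort 8 ≤ 15, user value 13.
No other feasible combination does better.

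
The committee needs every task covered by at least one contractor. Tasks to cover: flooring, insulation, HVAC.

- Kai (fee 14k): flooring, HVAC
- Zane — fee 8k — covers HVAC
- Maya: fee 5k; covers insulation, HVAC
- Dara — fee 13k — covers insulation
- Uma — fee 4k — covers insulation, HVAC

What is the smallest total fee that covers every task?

18

Choose Kai and Uma: together they cover flooring, insulation, HVAC — every task.
Total fee: 14 + 4 = 18.
No cover costs less than 18.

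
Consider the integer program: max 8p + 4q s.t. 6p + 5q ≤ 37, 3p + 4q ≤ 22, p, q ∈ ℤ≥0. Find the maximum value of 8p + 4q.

(p,q)=(6,0): 6·6+5·0=36≤37, 3·6+4·0=18≤22, objective 48.
(p,q)=(5,1): 6·5+5·1=35≤37, 3·5+4·1=19≤22, objective 44.
(p,q)=(5,0): 6·5+5·0=30≤37, 3·5+4·0=15≤22, objective 40.
The best lattice point is (6,0), giving 48.

48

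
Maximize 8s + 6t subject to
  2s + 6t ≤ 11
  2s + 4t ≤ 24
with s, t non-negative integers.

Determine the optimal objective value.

The continuous relaxation peaks at (5.5, 0) with value 44.00; rounding to a feasible lattice point costs some objective.
(s,t)=(5,0): 2·5+6·0=10≤11, 2·5+4·0=10≤24, objective 40.
(s,t)=(4,0): 2·4+6·0=8≤11, 2·4+4·0=8≤24, objective 32.
Maximum is 40 at (s,t)=(5,0).

40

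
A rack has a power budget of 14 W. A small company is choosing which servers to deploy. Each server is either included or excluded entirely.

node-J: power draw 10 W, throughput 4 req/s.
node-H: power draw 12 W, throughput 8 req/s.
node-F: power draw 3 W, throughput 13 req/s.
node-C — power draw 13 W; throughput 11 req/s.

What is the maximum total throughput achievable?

This is a 0-1 knapsack instance.
Allowing fractional choices, the relaxed optimum would be about 22.3, but servers are indivisible.
node-J + node-F: power draw 10 + 3 = 13 ≤ 14, throughput 4 + 13 = 17.
node-F: power draw 3 ≤ 14, throughput 13.
Best is node-J and node-F with total throughput 17.

17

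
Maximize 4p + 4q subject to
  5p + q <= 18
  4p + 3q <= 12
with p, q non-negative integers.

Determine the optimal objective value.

(p,q)=(0,4) is feasible, giving 16.
(p,q)=(0,3) is feasible, giving 12.
No feasible integer point exceeds 16.

16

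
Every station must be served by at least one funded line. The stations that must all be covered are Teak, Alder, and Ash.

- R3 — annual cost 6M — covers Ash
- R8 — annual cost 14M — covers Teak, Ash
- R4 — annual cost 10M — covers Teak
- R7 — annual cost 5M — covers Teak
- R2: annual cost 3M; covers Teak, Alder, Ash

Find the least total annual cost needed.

R2 alone covers Teak, Alder, Ash — every station.
Total annual cost: 3.
No cover costs less than 3.

3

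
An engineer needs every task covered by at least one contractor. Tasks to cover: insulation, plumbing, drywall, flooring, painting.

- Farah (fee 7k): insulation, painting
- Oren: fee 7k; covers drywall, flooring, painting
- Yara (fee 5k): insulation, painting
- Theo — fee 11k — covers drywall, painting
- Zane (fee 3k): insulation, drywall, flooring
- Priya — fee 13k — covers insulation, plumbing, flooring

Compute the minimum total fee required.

20

The greedy cost-per-new-task heuristic would pick Zane, Yara, and Priya for 21, but a cheaper cover exists.
Choose Oren and Priya: together they cover insulation, plumbing, drywall, flooring, painting — every task.
Total fee: 7 + 13 = 20.
No cover costs less than 20.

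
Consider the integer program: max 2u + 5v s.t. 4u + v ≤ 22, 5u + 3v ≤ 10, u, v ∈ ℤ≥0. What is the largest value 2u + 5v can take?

(u,v)=(0,3): 4·0+1·3=3≤22, 5·0+3·3=9≤10, objective 15.
(u,v)=(0,2): 4·0+1·2=2≤22, 5·0+3·2=6≤10, objective 10.
Maximum is 15 at (u,v)=(0,3).

15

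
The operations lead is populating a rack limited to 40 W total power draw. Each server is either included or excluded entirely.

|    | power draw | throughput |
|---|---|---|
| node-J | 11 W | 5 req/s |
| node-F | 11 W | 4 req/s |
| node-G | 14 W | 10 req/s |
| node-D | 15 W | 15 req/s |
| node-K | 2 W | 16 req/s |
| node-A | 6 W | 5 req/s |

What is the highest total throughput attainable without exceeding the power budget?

Take node-G, node-D, node-K, and node-A: power draw 14 + 15 + 2 + 6 = 37 ≤ 40, throughput 10 + 15 + 16 + 5 = 46.
No other feasible combination does better.

46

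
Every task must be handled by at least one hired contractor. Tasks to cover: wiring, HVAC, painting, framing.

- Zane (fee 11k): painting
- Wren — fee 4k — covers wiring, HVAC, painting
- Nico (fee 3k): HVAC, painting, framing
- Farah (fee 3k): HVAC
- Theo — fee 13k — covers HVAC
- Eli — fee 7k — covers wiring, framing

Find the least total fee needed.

Choose Wren and Nico: together they cover wiring, HVAC, painting, framing — every task.
Total fee: 4 + 3 = 7.
No cover costs less than 7.

7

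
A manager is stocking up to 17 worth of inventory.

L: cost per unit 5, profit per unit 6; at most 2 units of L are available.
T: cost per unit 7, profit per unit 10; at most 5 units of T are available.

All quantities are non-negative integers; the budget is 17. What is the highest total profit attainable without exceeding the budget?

22

2×L and 1×T: cost 17 ≤ 17, profit 2·6 + 1·10 = 22.
2×T: cost 14 ≤ 17, profit 2·10 = 20.
Best is 22.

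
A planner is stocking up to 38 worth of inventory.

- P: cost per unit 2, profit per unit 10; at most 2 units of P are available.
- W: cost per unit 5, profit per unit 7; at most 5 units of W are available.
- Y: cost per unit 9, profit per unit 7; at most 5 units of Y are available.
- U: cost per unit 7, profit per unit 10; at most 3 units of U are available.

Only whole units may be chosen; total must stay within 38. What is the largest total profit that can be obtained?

P has the best ratio (10/2); taking only P gives at most 2×10 = 20 (stopped by the supply cap of 2).
Mixing does better — 2×P, 4×W, and 2×U: cost 38 ≤ 38, profit 2·10 + 4·7 + 2·10 = 68.

68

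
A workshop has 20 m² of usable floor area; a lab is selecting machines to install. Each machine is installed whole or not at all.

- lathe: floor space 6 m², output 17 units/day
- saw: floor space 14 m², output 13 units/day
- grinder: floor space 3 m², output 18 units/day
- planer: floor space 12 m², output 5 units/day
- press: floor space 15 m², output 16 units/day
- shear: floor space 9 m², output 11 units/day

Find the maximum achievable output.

lathe + grinder: floor space 6 + 3 = 9 ≤ 20, output 17 + 18 = 35.
lathe + grinder + shear: floor space 6 + 3 + 9 = 18 ≤ 20, output 17 + 18 + 11 = 46.
Best is lathe, grinder, and shear with total output 46.

46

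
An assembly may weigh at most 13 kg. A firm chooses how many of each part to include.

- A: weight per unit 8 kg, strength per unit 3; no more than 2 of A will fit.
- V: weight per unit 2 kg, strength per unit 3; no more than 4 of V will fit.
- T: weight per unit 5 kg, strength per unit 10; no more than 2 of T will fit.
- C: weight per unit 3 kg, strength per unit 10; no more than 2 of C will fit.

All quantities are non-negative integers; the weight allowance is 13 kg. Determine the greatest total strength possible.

C has the best ratio (10/3); taking only C gives at most 2×10 = 20 (stopped by the supply cap of 2).
Mixing does better — 1×V, 1×T, and 2×C: weight 13 ≤ 13, strength 1·3 + 1·10 + 2·10 = 33.

33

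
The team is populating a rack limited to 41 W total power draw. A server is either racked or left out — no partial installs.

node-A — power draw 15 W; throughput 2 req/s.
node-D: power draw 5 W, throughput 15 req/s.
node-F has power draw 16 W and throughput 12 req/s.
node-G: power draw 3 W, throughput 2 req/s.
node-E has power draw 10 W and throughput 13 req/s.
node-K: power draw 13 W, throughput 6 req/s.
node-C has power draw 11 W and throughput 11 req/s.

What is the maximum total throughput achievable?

45

node-D + node-E + node-K + node-C: power draw 5 + 10 + 13 + 11 = 39 ≤ 41, throughput 15 + 13 + 6 + 11 = 45.
node-D + node-F + node-G + node-E: power draw 5 + 16 + 3 + 10 = 34 ≤ 41, throughput 15 + 12 + 2 + 13 = 42.
Best is node-D, node-E, node-K, and node-C with total throughput 45.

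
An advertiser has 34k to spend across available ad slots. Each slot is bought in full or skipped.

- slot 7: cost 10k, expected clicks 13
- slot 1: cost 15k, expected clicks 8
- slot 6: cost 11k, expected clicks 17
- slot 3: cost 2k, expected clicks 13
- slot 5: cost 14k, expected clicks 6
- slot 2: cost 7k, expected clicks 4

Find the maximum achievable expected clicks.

slot 6 + slot 3 + slot 5 + slot 2: cost 11 + 2 + 14 + 7 = 34 ≤ 34, expected clicks 17 + 13 + 6 + 4 = 40.
slot 7 + slot 6 + slot 3: cost 10 + 11 + 2 = 23 ≤ 34, expected clicks 13 + 17 + 13 = 43.
slot 7 + slot 6 + slot 3 + slot 2: cost 10 + 11 + 2 + 7 = 30 ≤ 34, expected clicks 13 + 17 + 13 + 4 = 47.
Best is slot 7, slot 6, slot 3, and slot 2 with total expected clicks 47.

47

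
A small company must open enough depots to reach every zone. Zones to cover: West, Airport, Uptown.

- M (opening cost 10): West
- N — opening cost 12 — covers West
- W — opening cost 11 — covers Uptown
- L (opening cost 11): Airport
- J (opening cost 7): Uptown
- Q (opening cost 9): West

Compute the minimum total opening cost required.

Choose L, J, and Q: together they cover West, Airport, Uptown — every zone.
Total opening cost: 11 + 7 + 9 = 27.
No cover costs less than 27.

27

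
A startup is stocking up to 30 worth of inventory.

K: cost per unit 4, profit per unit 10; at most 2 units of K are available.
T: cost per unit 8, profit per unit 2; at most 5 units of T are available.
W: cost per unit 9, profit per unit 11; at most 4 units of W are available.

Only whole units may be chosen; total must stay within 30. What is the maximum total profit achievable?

42

2×K and 2×W: cost 26 ≤ 30, profit 2·10 + 2·11 = 42.
1×K, 1×T, and 2×W: cost 30 ≤ 30, profit 1·10 + 1·2 + 2·11 = 34.
Best is 42.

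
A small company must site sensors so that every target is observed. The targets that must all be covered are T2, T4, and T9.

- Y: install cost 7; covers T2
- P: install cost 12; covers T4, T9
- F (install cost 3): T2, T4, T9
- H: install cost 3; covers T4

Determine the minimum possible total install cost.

F alone covers T2, T4, T9 — every target.
Total install cost: 3.
No cover costs less than 3.

3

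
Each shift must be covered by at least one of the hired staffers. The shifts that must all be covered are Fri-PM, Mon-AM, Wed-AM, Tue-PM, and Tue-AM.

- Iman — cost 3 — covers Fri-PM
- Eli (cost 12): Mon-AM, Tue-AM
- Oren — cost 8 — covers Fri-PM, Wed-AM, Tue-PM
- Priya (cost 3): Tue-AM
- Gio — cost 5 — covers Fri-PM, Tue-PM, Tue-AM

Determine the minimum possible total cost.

20

The greedy cost-per-new-shift heuristic would pick Gio, Oren, and Eli for 25, but a cheaper cover exists.
Choose Eli and Oren: together they cover Fri-PM, Mon-AM, Wed-AM, Tue-PM, Tue-AM — every shift.
Total cost: 12 + 8 = 20.
No cover costs less than 20.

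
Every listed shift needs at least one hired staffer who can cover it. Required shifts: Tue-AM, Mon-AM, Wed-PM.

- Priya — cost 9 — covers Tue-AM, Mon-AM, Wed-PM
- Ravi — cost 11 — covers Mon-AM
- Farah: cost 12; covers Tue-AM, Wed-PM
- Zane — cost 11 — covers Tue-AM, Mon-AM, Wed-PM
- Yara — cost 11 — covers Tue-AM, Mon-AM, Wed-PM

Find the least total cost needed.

9

Priya alone covers Tue-AM, Mon-AM, Wed-PM — every shift.
Total cost: 9.
No cover costs less than 9.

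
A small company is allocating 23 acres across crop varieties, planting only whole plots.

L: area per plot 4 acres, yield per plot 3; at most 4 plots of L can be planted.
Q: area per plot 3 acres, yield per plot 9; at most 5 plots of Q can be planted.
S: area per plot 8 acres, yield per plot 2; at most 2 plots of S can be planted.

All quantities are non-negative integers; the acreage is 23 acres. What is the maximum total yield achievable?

51

Take 2×L and 5×Q: area 23 ≤ 23, yield 2·3 + 5·9 = 51.
Q has the best ratio (9/3) and is taken to its limit of 5; remaining capacity is filled optimally with the others.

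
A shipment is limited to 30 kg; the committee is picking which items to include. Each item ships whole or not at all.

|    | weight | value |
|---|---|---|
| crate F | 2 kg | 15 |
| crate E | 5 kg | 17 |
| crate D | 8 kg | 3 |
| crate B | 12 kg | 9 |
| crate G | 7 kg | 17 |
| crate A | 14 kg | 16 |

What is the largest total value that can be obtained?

65

crate F + crate E + crate G + crate A: weight 2 + 5 + 7 + 14 = 28 ≤ 30, value 15 + 17 + 17 + 16 = 65.
crate F + crate E + crate B + crate G: weight 2 + 5 + 12 + 7 = 26 ≤ 30, value 15 + 17 + 9 + 17 = 58.
Best is crate F, crate E, crate G, and crate A with total value 65.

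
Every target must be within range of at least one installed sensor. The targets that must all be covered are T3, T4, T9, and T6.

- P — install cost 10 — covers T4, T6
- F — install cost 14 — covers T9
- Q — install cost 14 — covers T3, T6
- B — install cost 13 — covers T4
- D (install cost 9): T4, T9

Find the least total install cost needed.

Choose Q and D: together they cover T3, T4, T9, T6 — every target.
Total install cost: 14 + 9 = 23.
No cover costs less than 23.

23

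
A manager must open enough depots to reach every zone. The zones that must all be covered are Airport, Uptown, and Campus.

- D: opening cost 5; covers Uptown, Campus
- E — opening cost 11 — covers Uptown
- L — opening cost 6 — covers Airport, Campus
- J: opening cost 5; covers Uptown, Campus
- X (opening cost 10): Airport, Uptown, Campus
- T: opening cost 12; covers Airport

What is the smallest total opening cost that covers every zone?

10

This is a weighted set-cover instance.
The greedy cost-per-new-zone heuristic would pick D and L for 11, but a cheaper cover exists.
X alone covers Airport, Uptown, Campus — every zone.
Total opening cost: 10.
No cover costs less than 10.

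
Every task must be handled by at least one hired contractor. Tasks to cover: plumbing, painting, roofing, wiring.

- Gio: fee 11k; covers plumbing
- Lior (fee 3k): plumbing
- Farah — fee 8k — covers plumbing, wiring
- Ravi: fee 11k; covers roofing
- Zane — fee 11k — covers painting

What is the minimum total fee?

The greedy cost-per-new-task heuristic would pick Lior, Farah, Ravi, and Zane for 33, but a cheaper cover exists.
Choose Farah, Ravi, and Zane: together they cover plumbing, painting, roofing, wiring — every task.
Total fee: 8 + 11 + 11 = 30.
No cover costs less than 30.

30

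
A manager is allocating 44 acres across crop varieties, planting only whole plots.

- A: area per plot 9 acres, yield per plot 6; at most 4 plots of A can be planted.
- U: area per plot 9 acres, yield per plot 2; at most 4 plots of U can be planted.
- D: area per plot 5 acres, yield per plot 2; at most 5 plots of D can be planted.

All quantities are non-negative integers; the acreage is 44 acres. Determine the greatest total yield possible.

26

Take 4×A and 1×D: area 41 ≤ 44, yield 4·6 + 1·2 = 26.
A has the best ratio (6/9) and is taken to its limit of 4; remaining capacity is filled optimally with the others.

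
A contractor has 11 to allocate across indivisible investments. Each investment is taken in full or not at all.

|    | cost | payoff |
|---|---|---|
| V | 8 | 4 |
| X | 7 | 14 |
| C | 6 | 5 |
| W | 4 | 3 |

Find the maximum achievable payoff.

Treat it as a binary knapsack problem.
Allowing fractional choices, the relaxed optimum would be about 17.3, but investments are indivisible.
C + W: cost 6 + 4 = 10 ≤ 11, payoff 5 + 3 = 8.
X: cost 7 ≤ 11, payoff 14.
X + W: cost 7 + 4 = 11 ≤ 11, payoff 14 + 3 = 17.
Best is X and W with total payoff 17.

17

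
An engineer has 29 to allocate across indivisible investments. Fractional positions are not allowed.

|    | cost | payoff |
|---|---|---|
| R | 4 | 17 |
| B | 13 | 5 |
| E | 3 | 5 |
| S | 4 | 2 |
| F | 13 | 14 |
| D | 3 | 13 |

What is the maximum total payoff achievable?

51

Take R, E, S, F, and D: cost 4 + 3 + 4 + 13 + 3 = 27 ≤ 29, payoff 17 + 5 + 2 + 14 + 13 = 51.
No other feasible combination does better.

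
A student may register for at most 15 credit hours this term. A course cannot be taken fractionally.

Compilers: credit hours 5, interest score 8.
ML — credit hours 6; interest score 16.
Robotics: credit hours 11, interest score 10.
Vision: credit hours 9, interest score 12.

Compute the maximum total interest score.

28

ML + Vision: credit hours 6 + 9 = 15 ≤ 15, interest score 16 + 12 = 28.
Compilers + Vision: credit hours 5 + 9 = 14 ≤ 15, interest score 8 + 12 = 20.
Compilers + ML: credit hours 5 + 6 = 11 ≤ 15, interest score 8 + 16 = 24.
Best is ML and Vision with total interest score 28.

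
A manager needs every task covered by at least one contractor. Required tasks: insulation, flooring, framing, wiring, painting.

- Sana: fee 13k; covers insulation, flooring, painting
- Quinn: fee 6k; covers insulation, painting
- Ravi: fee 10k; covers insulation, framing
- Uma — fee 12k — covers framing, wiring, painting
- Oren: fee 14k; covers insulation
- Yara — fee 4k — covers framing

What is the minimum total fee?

The greedy cost-per-new-task heuristic would pick Quinn, Yara, Uma, and Sana for 35, but a cheaper cover exists.
Choose Sana and Uma: together they cover insulation, flooring, framing, wiring, painting — every task.
Total fee: 13 + 12 = 25.
No cover costs less than 25.

25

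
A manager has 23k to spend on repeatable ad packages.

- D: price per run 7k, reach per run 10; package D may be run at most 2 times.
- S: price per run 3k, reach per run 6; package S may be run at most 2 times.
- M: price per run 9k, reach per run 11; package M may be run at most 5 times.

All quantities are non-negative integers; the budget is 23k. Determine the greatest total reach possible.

33

Take 1×D, 2×S, and 1×M: price 22 ≤ 23, reach 1·10 + 2·6 + 1·11 = 33.
S has the best ratio (6/3) and is taken to its limit of 2; remaining capacity is filled optimally with the others.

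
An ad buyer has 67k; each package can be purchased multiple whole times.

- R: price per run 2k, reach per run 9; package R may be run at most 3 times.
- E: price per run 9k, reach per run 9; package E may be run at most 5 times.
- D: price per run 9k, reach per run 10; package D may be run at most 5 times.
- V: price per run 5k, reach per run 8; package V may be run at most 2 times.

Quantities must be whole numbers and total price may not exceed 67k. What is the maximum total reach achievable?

94

This is a bounded integer knapsack.
3×R, 5×D, and 2×V: price 61 ≤ 67, reach 3·9 + 5·10 + 2·8 = 93.
3×R, 1×E, 5×D, and 1×V: price 65 ≤ 67, reach 3·9 + 1·9 + 5·10 + 1·8 = 94.
Best is 94.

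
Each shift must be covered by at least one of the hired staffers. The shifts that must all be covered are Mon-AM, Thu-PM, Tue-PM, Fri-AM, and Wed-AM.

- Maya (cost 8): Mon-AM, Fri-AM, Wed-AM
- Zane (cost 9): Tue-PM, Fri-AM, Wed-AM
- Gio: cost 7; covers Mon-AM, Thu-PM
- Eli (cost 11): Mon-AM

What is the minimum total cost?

This is an integer covering problem.
The greedy cost-per-new-shift heuristic would pick Maya, Gio, and Zane for 24, but a cheaper cover exists.
Choose Zane and Gio: together they cover Mon-AM, Thu-PM, Tue-PM, Fri-AM, Wed-AM — every shift.
Total cost: 9 + 7 = 16.
No cover costs less than 16.

16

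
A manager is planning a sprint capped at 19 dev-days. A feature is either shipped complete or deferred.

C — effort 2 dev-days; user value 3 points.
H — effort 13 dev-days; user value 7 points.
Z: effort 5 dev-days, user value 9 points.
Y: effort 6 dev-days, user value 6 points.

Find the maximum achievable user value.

18

H + Z: effort 13 + 5 = 18 ≤ 19, user value 7 + 9 = 16.
Z + Y: effort 5 + 6 = 11 ≤ 19, user value 9 + 6 = 15.
C + Z + Y: effort 2 + 5 + 6 = 13 ≤ 19, user value 3 + 9 + 6 = 18.
Best is C, Z, and Y with total user value 18.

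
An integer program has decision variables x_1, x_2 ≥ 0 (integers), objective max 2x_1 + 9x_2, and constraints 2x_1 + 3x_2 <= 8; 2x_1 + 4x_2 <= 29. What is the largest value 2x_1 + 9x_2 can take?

(x_1,x_2)=(1,2): 2·1+3·2=8≤8, 2·1+4·2=10≤29, objective 20.
(x_1,x_2)=(0,2): 2·0+3·2=6≤8, 2·0+4·2=8≤29, objective 18.
(x_1,x_2)=(2,1): 2·2+3·1=7≤8, 2·2+4·1=8≤29, objective 13.
The best lattice point is (1,2), giving 20.

20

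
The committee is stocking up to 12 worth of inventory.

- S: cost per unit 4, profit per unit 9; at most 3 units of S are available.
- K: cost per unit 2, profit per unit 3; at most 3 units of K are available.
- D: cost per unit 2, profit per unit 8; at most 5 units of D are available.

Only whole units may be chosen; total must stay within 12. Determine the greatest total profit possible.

This is a bounded integer knapsack.
D has the best ratio (8/2); taking only D gives at most 5×8 = 40 (stopped by the supply cap of 5).
Mixing does better — 1×K and 5×D: cost 12 ≤ 12, profit 1·3 + 5·8 = 43.

43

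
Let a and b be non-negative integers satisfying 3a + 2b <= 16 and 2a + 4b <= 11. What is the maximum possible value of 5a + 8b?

Relaxing integrality, the LP optimum is 27.25 at (a,b) = (5.25, 0.125), which is not an integer point.
(a,b)=(5,0): 3·5+2·0=15≤16, 2·5+4·0=10≤11, objective 25.
(a,b)=(4,0): 3·4+2·0=12≤16, 2·4+4·0=8≤11, objective 20.
The best lattice point is (5,0), giving 25.

25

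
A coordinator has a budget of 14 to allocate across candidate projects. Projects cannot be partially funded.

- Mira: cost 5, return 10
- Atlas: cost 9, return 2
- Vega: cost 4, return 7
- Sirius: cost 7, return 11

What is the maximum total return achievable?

21

Allowing fractional choices, the relaxed optimum would be about 24.9, but projects are indivisible.
Mira + Vega: cost 5 + 4 = 9 ≤ 14, return 10 + 7 = 17.
Mira + Sirius: cost 5 + 7 = 12 ≤ 14, return 10 + 11 = 21.
Vega + Sirius: cost 4 + 7 = 11 ≤ 14, return 7 + 11 = 18.
Best is Mira and Sirius with total return 21.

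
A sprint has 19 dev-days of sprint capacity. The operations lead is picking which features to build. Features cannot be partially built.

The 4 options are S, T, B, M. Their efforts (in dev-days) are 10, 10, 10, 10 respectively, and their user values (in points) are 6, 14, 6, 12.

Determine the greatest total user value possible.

14

This is a 0-1 knapsack instance.
Allowing fractional choices, the relaxed optimum would be about 24.8, but features are indivisible.
S: effort 10 ≤ 19, user value 6.
T: effort 10 ≤ 19, user value 14.
M: effort 10 ≤ 19, user value 12.
Best is T with total user value 14.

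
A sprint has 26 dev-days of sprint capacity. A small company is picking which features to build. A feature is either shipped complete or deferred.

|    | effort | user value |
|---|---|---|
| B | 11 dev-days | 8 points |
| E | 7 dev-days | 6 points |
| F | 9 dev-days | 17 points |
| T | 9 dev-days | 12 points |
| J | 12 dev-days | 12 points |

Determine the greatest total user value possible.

Allowing fractional choices, the relaxed optimum would be about 37.0, but features are indivisible.
E + F + T: effort 7 + 9 + 9 = 25 ≤ 26, user value 6 + 17 + 12 = 35.
F + T: effort 9 + 9 = 18 ≤ 26, user value 17 + 12 = 29.
Best is E, F, and T with total user value 35.

35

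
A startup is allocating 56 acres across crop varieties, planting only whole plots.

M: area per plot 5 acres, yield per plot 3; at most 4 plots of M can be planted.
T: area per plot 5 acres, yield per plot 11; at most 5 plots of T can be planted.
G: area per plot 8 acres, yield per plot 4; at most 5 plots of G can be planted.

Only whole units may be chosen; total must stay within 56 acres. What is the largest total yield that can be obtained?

4×M, 5×T, and 1×G: area 53 ≤ 56, yield 4·3 + 5·11 + 1·4 = 71.
3×M, 5×T, and 2×G: area 56 ≤ 56, yield 3·3 + 5·11 + 2·4 = 72.
Best is 72.

72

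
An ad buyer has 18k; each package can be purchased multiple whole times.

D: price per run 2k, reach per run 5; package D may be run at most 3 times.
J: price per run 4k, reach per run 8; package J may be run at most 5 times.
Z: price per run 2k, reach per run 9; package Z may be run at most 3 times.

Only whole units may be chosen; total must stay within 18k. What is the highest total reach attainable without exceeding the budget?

Take 2×D, 2×J, and 3×Z: price 18 ≤ 18, reach 2·5 + 2·8 + 3·9 = 53.
Z has the best ratio (9/2) and is taken to its limit of 3; remaining capacity is filled optimally with the others.

53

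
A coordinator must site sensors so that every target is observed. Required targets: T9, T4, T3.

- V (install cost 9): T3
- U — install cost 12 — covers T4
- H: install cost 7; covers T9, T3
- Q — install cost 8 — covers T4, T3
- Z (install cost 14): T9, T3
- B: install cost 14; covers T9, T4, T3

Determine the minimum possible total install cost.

This is a weighted set-cover instance.
The greedy cost-per-new-target heuristic would pick H and Q for 15, but a cheaper cover exists.
B alone covers T9, T4, T3 — every target.
Total install cost: 14.
No cover costs less than 14.

14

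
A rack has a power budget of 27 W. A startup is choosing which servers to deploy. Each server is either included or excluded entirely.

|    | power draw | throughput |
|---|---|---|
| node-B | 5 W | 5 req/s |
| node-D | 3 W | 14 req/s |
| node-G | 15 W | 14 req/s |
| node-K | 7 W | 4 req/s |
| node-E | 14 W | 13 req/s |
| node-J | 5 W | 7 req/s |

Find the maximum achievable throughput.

39

Take node-B, node-D, node-E, and node-J: power draw 5 + 3 + 14 + 5 = 27 ≤ 27, throughput 5 + 14 + 13 + 7 = 39.
No other feasible combination does better.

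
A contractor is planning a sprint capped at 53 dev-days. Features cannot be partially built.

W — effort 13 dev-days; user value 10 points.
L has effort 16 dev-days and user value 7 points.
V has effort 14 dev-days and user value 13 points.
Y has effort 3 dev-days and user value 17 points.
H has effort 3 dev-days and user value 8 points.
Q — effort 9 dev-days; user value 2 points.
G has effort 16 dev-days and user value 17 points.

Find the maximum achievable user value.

This is an integer program with binary decision variables.
Take W, V, Y, H, and G: effort 13 + 14 + 3 + 3 + 16 = 49 ≤ 53, user value 10 + 13 + 17 + 8 + 17 = 65.
No other feasible combination does better.

65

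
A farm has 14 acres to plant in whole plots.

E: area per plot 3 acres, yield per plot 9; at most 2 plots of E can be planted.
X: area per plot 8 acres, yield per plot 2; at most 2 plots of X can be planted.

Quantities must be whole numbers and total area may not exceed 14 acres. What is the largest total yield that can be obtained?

2×E: area 6 ≤ 14, yield 2·9 = 18.
2×E and 1×X: area 14 ≤ 14, yield 2·9 + 1·2 = 20.
Best is 20.

20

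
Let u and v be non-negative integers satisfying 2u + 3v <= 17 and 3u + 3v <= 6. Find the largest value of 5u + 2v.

10

(u,v)=(2,0): 2·2+3·0=4≤17, 3·2+3·0=6≤6, objective 10.
(u,v)=(1,1): 2·1+3·1=5≤17, 3·1+3·1=6≤6, objective 7.
(u,v)=(1,0): 2·1+3·0=2≤17, 3·1+3·0=3≤6, objective 5.
The best lattice point is (2,0), giving 10.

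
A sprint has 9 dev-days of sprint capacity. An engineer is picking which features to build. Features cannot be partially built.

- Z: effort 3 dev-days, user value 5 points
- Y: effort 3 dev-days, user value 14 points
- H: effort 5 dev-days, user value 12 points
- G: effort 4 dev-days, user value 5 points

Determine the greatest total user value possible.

26

This is a 0-1 knapsack instance.
Take Y and H: effort 3 + 5 = 8 ≤ 9, user value 14 + 12 = 26.
No other feasible combination does better.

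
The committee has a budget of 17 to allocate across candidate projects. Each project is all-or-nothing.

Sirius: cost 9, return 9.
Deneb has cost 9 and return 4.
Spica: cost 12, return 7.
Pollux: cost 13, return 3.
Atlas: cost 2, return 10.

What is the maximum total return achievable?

19

Allowing fractional choices, the relaxed optimum would be about 22.5, but projects are indivisible.
Spica + Atlas: cost 12 + 2 = 14 ≤ 17, return 7 + 10 = 17.
Sirius + Atlas: cost 9 + 2 = 11 ≤ 17, return 9 + 10 = 19.
Best is Sirius and Atlas with total return 19.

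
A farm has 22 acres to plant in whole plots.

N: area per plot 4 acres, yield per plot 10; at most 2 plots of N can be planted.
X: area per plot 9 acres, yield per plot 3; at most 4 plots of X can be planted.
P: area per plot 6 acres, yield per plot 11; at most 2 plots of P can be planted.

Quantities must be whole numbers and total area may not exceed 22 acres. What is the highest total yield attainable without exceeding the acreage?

42

1×N and 2×P: area 16 ≤ 22, yield 1·10 + 2·11 = 32.
2×N and 2×P: area 20 ≤ 22, yield 2·10 + 2·11 = 42.
Best is 42.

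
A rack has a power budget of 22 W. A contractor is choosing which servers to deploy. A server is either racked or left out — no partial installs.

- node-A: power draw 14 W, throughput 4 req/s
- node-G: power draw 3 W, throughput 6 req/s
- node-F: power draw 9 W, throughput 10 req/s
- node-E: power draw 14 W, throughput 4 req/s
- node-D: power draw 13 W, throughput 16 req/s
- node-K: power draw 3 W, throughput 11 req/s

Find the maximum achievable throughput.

This is an integer program with binary decision variables.
Allowing fractional choices, the relaxed optimum would be about 36.3, but servers are indivisible.
node-G + node-D + node-K: power draw 3 + 13 + 3 = 19 ≤ 22, throughput 6 + 16 + 11 = 33.
node-G + node-F + node-K: power draw 3 + 9 + 3 = 15 ≤ 22, throughput 6 + 10 + 11 = 27.
Best is node-G, node-D, and node-K with total throughput 33.

33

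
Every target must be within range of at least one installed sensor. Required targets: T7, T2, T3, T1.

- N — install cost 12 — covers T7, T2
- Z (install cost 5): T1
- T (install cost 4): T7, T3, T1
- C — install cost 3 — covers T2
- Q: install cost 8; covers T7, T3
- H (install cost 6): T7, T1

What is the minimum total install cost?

7

Choose T and C: together they cover T7, T2, T3, T1 — every target.
Total install cost: 4 + 3 = 7.
No cover costs less than 7.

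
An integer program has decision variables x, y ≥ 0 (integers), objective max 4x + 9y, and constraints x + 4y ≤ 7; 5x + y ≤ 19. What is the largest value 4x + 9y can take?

The continuous relaxation peaks at (3.63, 0.842) with value 22.11; rounding to a feasible lattice point costs some objective.
(x,y)=(3,1): 1·3+4·1=7≤7, 5·3+1·1=16≤19, objective 21.
(x,y)=(2,1): 1·2+4·1=6≤7, 5·2+1·1=11≤19, objective 17.
The best lattice point is (3,1), giving 21.

21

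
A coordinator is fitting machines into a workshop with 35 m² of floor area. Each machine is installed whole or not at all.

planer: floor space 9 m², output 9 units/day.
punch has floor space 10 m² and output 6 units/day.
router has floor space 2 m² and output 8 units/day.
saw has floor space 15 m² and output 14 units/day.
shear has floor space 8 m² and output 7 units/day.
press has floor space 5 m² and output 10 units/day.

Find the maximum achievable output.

Take planer, router, saw, and press: floor space 9 + 2 + 15 + 5 = 31 ≤ 35, output 9 + 8 + 14 + 10 = 41.
No other feasible combination does better.

41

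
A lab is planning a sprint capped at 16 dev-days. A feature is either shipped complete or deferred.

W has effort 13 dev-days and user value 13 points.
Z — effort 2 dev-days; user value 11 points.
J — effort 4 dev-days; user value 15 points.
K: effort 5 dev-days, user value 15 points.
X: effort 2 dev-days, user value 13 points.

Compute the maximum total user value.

54

Z + J + K + X: effort 2 + 4 + 5 + 2 = 13 ≤ 16, user value 11 + 15 + 15 + 13 = 54.
J + K + X: effort 4 + 5 + 2 = 11 ≤ 16, user value 15 + 15 + 13 = 43.
Z + J + K: effort 2 + 4 + 5 = 11 ≤ 16, user value 11 + 15 + 15 = 41.
Best is Z, J, K, and X with total user value 54.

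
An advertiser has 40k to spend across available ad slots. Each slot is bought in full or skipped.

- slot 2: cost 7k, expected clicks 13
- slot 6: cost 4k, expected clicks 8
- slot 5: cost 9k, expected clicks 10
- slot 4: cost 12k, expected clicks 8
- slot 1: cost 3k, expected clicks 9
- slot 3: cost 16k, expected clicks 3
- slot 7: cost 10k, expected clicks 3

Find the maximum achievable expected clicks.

48

Treat it as a binary knapsack problem.
Take slot 2, slot 6, slot 5, slot 4, and slot 1: cost 7 + 4 + 9 + 12 + 3 = 35 ≤ 40, expected clicks 13 + 8 + 10 + 8 + 9 = 48.
No other feasible combination does better.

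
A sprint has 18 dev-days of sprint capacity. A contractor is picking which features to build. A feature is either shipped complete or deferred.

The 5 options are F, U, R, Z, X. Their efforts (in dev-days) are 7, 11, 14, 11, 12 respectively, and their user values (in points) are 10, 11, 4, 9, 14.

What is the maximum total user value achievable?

This is an integer program with binary decision variables.
F + U: effort 7 + 11 = 18 ≤ 18, user value 10 + 11 = 21.
F + Z: effort 7 + 11 = 18 ≤ 18, user value 10 + 9 = 19.
X: effort 12 ≤ 18, user value 14.
Best is F and U with total user value 21.

21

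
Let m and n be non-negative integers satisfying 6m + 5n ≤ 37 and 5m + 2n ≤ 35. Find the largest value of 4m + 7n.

49

(m,n)=(0,7) is feasible, giving 49.
(m,n)=(1,6) is feasible, giving 46.
(m,n)=(0,6) is feasible, giving 42.
No feasible integer point exceeds 49.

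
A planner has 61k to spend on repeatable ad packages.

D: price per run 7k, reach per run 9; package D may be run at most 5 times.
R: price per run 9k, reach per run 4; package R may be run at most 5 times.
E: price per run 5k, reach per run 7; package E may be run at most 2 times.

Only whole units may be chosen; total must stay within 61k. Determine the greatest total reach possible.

63

This is a bounded integer knapsack.
5×D, 2×R, and 1×E: price 58 ≤ 61, reach 5·9 + 2·4 + 1·7 = 60.
5×D, 1×R, and 2×E: price 54 ≤ 61, reach 5·9 + 1·4 + 2·7 = 63.
Best is 63.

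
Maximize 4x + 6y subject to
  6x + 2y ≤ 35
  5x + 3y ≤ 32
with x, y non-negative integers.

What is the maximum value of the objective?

60

(x,y)=(0,10) is feasible, giving 60.
(x,y)=(1,9) is feasible, giving 58.
(x,y)=(0,9) is feasible, giving 54.
No feasible integer point exceeds 60.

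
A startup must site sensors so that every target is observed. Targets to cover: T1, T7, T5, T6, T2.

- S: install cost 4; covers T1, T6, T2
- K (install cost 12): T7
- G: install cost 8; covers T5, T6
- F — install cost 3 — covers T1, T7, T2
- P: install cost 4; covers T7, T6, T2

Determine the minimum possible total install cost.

The greedy cost-per-new-target heuristic would pick F, S, and G for 15, but a cheaper cover exists.
Choose G and F: together they cover T1, T7, T5, T6, T2 — every target.
Total install cost: 8 + 3 = 11.
No cover costs less than 11.

11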